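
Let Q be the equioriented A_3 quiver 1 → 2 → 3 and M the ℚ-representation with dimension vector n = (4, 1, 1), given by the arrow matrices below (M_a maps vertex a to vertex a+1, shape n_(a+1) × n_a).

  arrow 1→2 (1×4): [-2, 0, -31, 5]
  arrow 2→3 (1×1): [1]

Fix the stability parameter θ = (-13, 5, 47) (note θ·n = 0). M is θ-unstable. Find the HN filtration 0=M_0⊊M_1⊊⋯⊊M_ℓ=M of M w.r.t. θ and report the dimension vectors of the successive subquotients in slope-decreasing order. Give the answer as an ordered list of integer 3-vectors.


Barcode: M ≅ I[1,1]^3, I[1,3]. HN layers by μ_θ (3 steps, strictly decreasing):
  μ^(1)=47; μ^(2)=5; μ^(3)=-13

((0, 0, 1); (0, 1, 0); (4, 0, 0))


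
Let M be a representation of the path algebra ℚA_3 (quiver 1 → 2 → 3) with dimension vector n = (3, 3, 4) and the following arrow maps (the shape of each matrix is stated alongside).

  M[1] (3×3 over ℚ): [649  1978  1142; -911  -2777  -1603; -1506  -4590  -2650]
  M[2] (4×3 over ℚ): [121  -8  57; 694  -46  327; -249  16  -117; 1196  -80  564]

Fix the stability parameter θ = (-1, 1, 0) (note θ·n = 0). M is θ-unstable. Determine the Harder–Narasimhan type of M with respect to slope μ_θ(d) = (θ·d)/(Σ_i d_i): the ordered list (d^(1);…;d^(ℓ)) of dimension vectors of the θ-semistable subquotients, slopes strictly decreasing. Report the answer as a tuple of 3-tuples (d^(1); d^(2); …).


Via rank(M_{q-1}∘⋯∘M_p): M ≅ I[1,1], I[1,2], I[1,3], I[2,3], I[3,3]^2.
μ_θ-semistable layers: μ^(1)=1; μ^(2)=1/2; μ^(3)=0; μ^(4)=-1

((0, 1, 0); (0, 2, 2); (0, 0, 2); (3, 0, 0))


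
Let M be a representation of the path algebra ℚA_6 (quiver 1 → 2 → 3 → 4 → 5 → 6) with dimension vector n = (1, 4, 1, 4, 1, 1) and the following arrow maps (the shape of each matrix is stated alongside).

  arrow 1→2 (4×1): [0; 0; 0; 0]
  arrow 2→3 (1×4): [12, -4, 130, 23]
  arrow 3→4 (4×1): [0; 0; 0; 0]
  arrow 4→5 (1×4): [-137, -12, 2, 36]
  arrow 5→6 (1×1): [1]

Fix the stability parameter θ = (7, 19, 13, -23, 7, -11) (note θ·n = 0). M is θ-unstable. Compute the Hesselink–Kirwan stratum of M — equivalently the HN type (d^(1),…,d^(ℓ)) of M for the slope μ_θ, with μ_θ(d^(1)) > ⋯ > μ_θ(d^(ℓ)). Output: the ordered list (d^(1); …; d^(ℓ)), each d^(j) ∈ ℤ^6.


Interval decomposition of M: I[1,1], I[2,2]^3, I[2,3], I[4,4]^3, I[4,6].
HN type (ℓ=5): μ^(1)=19; μ^(2)=16; μ^(3)=7; μ^(4)=-2; μ^(5)=-23

((0, 3, 0, 0, 0, 0); (0, 1, 1, 0, 0, 0); (1, 0, 0, 0, 0, 0); (0, 0, 0, 0, 1, 1); (0, 0, 0, 4, 0, 0))


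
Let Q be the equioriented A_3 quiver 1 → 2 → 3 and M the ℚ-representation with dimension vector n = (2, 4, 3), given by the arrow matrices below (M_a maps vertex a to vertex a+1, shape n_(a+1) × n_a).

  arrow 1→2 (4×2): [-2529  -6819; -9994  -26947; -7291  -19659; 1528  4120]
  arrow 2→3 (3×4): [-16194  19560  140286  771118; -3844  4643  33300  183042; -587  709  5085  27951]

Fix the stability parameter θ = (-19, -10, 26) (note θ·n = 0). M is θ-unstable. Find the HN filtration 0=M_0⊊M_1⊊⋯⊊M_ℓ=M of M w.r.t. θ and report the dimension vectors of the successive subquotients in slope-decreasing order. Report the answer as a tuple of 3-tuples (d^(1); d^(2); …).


Barcode: M ≅ I[1,2], I[1,3], I[2,2], I[2,3], I[3,3]. HN layers by μ_θ (3 steps, strictly decreasing):
  μ^(1)=26; μ^(2)=-10; μ^(3)=-19

((0, 0, 3); (0, 4, 0); (2, 0, 0))


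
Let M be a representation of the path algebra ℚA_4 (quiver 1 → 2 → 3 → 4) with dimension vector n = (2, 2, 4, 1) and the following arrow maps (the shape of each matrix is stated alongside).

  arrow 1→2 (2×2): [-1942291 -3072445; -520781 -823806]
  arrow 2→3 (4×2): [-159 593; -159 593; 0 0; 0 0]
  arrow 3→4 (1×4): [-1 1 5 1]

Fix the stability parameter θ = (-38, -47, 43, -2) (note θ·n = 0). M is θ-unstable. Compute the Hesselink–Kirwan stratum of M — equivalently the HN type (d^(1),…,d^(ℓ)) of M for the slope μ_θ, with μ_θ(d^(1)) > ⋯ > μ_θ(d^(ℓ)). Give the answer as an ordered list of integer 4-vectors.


Interval decomposition of M: I[1,2], I[1,3], I[3,3]^2, I[3,4].
HN type (ℓ=3): μ^(1)=43; μ^(2)=41/2; μ^(3)=-85/2

((0, 0, 3, 0); (0, 0, 1, 1); (2, 2, 0, 0))


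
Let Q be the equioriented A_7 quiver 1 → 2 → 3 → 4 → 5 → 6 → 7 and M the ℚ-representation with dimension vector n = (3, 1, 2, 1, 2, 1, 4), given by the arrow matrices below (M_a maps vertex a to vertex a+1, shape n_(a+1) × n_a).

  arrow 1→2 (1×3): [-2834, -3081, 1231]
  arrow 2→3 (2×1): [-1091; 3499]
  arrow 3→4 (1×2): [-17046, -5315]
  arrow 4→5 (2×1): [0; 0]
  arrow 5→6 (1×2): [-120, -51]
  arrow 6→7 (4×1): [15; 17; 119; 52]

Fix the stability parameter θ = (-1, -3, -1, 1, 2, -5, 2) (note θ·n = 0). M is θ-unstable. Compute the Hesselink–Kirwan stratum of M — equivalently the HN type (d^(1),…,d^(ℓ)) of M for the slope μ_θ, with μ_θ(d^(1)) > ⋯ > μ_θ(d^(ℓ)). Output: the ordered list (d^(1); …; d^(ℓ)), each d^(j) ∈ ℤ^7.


Interval decomposition of M: I[1,1]^2, I[1,4], I[3,3], I[5,5], I[5,7], I[7,7]^3.
HN type (ℓ=5): μ^(1)=2; μ^(2)=1; μ^(3)=-1; μ^(4)=-3/2; μ^(5)=-2

((0, 0, 0, 0, 1, 0, 4); (0, 0, 0, 1, 0, 0, 0); (2, 0, 2, 0, 0, 0, 0); (0, 0, 0, 0, 1, 1, 0); (1, 1, 0, 0, 0, 0, 0))


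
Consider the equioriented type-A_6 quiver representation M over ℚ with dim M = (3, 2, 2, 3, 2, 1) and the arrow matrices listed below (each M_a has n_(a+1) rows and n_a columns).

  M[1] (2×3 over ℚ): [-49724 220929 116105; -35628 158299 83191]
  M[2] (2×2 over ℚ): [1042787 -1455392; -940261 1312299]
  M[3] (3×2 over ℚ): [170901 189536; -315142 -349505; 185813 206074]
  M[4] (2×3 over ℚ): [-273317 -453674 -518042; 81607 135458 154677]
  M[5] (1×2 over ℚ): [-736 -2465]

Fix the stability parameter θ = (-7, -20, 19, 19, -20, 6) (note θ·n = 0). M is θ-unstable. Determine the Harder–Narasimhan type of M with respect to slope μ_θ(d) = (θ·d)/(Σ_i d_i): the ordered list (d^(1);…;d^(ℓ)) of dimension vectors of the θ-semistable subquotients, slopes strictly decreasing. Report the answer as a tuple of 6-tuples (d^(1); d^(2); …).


Via rank(M_{q-1}∘⋯∘M_p): M ≅ I[1,1], I[1,4], I[1,5], I[4,6].
μ_θ-semistable layers: μ^(1)=19; μ^(2)=6; μ^(3)=-1/2; μ^(4)=-7; μ^(5)=-27/2

((0, 0, 1, 1, 0, 0); (0, 0, 1, 1, 1, 1); (0, 0, 0, 1, 1, 0); (1, 0, 0, 0, 0, 0); (2, 2, 0, 0, 0, 0))


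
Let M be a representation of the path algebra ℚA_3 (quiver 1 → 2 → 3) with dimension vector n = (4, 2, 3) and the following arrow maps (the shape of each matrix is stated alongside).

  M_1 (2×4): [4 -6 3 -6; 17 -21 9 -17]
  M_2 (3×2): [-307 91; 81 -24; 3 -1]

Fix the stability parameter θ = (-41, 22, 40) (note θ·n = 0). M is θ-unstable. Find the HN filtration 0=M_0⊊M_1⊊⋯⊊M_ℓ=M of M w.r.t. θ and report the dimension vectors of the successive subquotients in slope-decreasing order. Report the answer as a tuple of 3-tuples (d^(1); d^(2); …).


Barcode: M ≅ I[1,1]^2, I[1,3]^2, I[3,3]. HN layers by μ_θ (3 steps, strictly decreasing):
  μ^(1)=40; μ^(2)=22; μ^(3)=-41

((0, 0, 3); (0, 2, 0); (4, 0, 0))


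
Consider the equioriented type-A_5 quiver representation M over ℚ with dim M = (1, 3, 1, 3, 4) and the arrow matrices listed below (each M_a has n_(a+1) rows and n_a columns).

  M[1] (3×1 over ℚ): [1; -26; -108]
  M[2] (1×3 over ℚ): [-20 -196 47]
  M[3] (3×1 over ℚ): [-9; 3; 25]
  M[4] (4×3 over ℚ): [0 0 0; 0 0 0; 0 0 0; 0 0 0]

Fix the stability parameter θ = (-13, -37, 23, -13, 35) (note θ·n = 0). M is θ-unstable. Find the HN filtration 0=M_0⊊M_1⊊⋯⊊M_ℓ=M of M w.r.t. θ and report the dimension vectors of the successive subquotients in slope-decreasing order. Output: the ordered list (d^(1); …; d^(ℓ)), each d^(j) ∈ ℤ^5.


Interval decomposition of M: I[1,2], I[2,2], I[2,4], I[4,4]^2, I[5,5]^4.
HN type (ℓ=5): μ^(1)=35; μ^(2)=5; μ^(3)=-13; μ^(4)=-25; μ^(5)=-37

((0, 0, 0, 0, 4); (0, 0, 1, 1, 0); (0, 0, 0, 2, 0); (1, 1, 0, 0, 0); (0, 2, 0, 0, 0))


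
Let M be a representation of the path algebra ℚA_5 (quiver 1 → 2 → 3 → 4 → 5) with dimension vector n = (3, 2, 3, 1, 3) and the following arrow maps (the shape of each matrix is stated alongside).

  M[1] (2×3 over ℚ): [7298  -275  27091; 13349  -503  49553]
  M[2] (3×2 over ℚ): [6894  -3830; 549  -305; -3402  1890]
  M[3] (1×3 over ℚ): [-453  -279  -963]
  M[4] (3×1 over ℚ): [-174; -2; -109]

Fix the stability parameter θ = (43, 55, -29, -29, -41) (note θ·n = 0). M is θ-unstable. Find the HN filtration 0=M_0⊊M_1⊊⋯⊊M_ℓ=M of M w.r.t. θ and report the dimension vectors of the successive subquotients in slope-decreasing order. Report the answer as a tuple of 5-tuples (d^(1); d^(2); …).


Via rank(M_{q-1}∘⋯∘M_p): M ≅ I[1,1], I[1,2], I[1,5], I[3,3]^2, I[5,5]^2.
μ_θ-semistable layers: μ^(1)=55; μ^(2)=43; μ^(3)=-1/5; μ^(4)=-29; μ^(5)=-41

((0, 1, 0, 0, 0); (2, 0, 0, 0, 0); (1, 1, 1, 1, 1); (0, 0, 2, 0, 0); (0, 0, 0, 0, 2))


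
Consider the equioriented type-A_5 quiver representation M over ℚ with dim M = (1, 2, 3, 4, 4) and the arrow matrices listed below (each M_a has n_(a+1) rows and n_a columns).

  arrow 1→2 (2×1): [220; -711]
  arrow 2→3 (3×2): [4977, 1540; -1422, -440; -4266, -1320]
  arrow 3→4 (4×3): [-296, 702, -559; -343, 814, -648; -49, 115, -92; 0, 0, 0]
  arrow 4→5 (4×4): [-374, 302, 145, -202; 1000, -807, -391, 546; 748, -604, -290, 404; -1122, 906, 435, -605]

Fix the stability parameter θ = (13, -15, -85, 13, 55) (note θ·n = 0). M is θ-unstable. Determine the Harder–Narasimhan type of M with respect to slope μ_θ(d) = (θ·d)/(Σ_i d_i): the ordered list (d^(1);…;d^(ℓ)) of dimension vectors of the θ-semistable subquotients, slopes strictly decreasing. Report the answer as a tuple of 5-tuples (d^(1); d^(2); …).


Interval decomposition of M: I[1,2], I[2,5], I[3,4], I[3,5], I[4,5], I[5,5].
HN type (ℓ=5): μ^(1)=55; μ^(2)=13; μ^(3)=-1; μ^(4)=-50; μ^(5)=-85

((0, 0, 0, 0, 4); (0, 0, 0, 4, 0); (1, 1, 0, 0, 0); (0, 1, 1, 0, 0); (0, 0, 2, 0, 0))


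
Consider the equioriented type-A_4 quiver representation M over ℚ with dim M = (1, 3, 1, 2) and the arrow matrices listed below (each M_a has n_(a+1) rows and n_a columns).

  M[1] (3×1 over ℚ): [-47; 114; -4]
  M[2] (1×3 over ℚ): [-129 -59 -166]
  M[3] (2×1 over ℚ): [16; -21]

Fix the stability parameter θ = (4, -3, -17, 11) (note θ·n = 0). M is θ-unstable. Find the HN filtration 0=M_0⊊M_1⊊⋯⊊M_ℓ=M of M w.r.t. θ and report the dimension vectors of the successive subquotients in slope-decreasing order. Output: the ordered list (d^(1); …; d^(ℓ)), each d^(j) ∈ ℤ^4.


Via rank(M_{q-1}∘⋯∘M_p): M ≅ I[1,4], I[2,2]^2, I[4,4].
μ_θ-semistable layers: μ^(1)=11; μ^(2)=-3; μ^(3)=-16/3

((0, 0, 0, 2); (0, 2, 0, 0); (1, 1, 1, 0))


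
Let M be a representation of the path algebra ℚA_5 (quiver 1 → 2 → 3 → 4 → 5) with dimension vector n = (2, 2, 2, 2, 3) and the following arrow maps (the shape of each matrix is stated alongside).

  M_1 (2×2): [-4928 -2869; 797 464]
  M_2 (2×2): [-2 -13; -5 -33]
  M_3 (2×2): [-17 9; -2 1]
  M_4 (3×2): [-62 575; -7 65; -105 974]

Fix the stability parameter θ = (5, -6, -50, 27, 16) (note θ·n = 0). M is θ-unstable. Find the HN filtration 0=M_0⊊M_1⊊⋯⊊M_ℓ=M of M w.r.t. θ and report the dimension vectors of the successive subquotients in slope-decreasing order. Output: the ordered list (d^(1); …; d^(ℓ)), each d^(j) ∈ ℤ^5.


Barcode: M ≅ I[1,5]^2, I[5,5]. HN layers by μ_θ (3 steps, strictly decreasing):
  μ^(1)=43/2; μ^(2)=16; μ^(3)=-17

((0, 0, 0, 2, 2); (0, 0, 0, 0, 1); (2, 2, 2, 0, 0))


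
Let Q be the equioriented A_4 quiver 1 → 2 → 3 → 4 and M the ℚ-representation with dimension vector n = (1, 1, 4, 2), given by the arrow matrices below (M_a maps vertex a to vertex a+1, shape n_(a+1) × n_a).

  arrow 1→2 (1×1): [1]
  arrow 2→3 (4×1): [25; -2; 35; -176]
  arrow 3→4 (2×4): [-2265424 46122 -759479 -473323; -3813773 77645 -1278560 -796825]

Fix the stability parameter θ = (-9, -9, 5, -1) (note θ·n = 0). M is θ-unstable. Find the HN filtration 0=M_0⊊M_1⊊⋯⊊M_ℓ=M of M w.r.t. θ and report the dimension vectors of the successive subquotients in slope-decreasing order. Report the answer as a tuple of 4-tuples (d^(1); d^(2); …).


Interval decomposition of M: I[1,4], I[3,3]^2, I[3,4].
HN type (ℓ=3): μ^(1)=5; μ^(2)=2; μ^(3)=-9

((0, 0, 2, 0); (0, 0, 2, 2); (1, 1, 0, 0))


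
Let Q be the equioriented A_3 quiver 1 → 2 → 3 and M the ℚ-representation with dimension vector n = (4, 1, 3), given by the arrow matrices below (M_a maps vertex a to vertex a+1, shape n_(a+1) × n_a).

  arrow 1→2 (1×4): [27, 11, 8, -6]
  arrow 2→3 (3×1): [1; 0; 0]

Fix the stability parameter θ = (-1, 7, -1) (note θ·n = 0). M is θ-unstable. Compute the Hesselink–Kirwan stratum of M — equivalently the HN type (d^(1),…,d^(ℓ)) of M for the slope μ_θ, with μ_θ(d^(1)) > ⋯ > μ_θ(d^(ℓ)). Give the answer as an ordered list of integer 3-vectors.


Interval decomposition of M: I[1,1]^3, I[1,3], I[3,3]^2.
HN type (ℓ=2): μ^(1)=3; μ^(2)=-1

((0, 1, 1); (4, 0, 2))


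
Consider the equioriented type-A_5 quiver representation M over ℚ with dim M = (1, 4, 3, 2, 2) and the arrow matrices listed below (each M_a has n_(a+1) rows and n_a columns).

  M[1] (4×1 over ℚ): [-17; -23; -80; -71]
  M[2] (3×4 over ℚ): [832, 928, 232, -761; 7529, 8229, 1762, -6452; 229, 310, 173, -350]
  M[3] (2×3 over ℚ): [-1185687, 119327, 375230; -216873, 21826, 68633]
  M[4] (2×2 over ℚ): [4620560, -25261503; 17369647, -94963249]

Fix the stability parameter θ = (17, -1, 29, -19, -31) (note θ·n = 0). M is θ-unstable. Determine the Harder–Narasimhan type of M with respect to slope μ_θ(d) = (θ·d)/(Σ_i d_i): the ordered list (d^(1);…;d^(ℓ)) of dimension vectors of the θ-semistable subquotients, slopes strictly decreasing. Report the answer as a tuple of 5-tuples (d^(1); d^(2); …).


Interval decomposition of M: I[1,5], I[2,2], I[2,3], I[2,5].
HN type (ℓ=3): μ^(1)=29; μ^(2)=-1; μ^(3)=-11/2

((0, 0, 1, 0, 0); (1, 3, 1, 1, 1); (0, 1, 1, 1, 1))


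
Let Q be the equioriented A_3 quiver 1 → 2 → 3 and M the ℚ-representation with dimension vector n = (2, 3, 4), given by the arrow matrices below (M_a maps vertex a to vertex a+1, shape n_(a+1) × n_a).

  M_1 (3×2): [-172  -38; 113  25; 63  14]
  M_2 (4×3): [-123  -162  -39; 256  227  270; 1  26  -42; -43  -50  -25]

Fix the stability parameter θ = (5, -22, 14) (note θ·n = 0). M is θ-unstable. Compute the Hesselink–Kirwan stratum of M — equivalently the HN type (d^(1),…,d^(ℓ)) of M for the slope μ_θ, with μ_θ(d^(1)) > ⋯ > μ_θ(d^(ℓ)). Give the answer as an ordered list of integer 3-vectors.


Barcode: M ≅ I[1,3]^2, I[2,3], I[3,3]. HN layers by μ_θ (3 steps, strictly decreasing):
  μ^(1)=14; μ^(2)=-17/2; μ^(3)=-22

((0, 0, 4); (2, 2, 0); (0, 1, 0))


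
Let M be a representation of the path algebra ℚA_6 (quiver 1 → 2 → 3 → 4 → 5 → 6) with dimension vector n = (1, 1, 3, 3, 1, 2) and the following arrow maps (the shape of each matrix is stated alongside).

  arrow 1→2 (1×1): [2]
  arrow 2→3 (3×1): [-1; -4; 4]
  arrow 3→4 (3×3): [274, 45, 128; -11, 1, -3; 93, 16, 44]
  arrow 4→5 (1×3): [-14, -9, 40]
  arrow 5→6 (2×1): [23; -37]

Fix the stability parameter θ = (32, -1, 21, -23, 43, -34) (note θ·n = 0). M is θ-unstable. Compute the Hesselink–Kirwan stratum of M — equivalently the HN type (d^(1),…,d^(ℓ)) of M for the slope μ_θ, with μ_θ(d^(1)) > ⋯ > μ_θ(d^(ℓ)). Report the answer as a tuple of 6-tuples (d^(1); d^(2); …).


Barcode: M ≅ I[1,6], I[3,4]^2, I[6,6]. HN layers by μ_θ (3 steps, strictly decreasing):
  μ^(1)=19/3; μ^(2)=-1; μ^(3)=-34

((1, 1, 1, 1, 1, 1); (0, 0, 2, 2, 0, 0); (0, 0, 0, 0, 0, 1))


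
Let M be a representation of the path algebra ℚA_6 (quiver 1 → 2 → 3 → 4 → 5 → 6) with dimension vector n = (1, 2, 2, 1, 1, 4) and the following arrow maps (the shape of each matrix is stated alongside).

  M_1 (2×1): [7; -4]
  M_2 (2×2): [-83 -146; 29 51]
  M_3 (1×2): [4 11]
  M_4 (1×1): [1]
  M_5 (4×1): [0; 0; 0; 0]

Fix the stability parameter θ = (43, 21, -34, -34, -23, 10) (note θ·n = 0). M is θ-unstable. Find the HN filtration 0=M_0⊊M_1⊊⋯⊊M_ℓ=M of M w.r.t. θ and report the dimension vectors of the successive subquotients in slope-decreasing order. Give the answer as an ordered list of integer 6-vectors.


Barcode: M ≅ I[1,5], I[2,3], I[6,6]^4. HN layers by μ_θ (3 steps, strictly decreasing):
  μ^(1)=10; μ^(2)=-27/5; μ^(3)=-13/2

((0, 0, 0, 0, 0, 4); (1, 1, 1, 1, 1, 0); (0, 1, 1, 0, 0, 0))


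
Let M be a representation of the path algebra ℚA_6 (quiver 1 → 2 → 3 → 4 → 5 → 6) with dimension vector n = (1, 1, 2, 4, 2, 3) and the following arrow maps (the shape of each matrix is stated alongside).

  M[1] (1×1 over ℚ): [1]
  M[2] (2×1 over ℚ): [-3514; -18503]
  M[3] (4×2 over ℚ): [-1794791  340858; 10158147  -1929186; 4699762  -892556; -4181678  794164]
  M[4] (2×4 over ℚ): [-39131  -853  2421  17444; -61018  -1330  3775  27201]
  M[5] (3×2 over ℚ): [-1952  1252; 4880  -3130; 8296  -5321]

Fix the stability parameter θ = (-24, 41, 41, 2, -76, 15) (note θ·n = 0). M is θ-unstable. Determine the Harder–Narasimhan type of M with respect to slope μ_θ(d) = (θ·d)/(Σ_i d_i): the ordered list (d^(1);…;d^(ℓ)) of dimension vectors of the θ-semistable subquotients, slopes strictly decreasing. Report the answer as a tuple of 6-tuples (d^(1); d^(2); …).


Barcode: M ≅ I[1,3], I[3,4], I[4,4], I[4,5], I[4,6], I[6,6]^2. HN layers by μ_θ (6 steps, strictly decreasing):
  μ^(1)=41; μ^(2)=43/2; μ^(3)=15; μ^(4)=2; μ^(5)=-24; μ^(6)=-37

((0, 1, 1, 0, 0, 0); (0, 0, 1, 1, 0, 0); (0, 0, 0, 0, 0, 3); (0, 0, 0, 1, 0, 0); (1, 0, 0, 0, 0, 0); (0, 0, 0, 2, 2, 0))


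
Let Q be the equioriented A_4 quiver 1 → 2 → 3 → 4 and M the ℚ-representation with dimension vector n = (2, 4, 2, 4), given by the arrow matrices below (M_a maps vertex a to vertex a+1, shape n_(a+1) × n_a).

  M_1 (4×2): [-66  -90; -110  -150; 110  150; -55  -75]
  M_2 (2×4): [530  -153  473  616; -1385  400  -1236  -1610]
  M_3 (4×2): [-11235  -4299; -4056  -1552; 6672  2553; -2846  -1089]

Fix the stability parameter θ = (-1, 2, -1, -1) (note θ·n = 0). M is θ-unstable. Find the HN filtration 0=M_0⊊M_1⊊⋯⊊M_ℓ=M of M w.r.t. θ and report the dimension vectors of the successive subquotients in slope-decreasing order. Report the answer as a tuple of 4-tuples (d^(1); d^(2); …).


Via rank(M_{q-1}∘⋯∘M_p): M ≅ I[1,1], I[1,2], I[2,2], I[2,4]^2, I[4,4]^2.
μ_θ-semistable layers: μ^(1)=2; μ^(2)=0; μ^(3)=-1

((0, 2, 0, 0); (0, 2, 2, 2); (2, 0, 0, 2))


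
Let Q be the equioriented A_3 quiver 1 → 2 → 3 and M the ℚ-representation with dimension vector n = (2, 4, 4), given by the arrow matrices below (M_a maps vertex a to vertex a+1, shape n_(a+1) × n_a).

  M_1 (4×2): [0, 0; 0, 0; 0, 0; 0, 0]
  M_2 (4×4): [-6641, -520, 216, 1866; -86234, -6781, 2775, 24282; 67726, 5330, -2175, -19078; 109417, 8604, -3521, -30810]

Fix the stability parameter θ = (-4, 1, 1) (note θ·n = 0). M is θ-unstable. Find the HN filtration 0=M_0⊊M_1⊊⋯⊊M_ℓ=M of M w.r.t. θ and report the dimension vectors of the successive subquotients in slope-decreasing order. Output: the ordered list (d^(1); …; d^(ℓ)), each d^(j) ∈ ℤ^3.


Barcode: M ≅ I[1,1]^2, I[2,3]^4. HN layers by μ_θ (2 steps, strictly decreasing):
  μ^(1)=1; μ^(2)=-4

((0, 4, 4); (2, 0, 0))


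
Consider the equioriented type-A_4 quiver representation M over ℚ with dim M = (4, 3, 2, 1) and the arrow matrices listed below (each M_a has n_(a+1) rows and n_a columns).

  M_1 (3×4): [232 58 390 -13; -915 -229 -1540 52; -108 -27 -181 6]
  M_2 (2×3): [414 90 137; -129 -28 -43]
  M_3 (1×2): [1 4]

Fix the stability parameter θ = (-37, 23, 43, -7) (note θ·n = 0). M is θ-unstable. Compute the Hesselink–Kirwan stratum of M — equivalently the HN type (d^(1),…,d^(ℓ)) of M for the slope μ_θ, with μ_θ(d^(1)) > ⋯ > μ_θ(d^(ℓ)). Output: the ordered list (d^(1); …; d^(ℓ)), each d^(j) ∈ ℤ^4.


Interval decomposition of M: I[1,1], I[1,2], I[1,3], I[1,4].
HN type (ℓ=4): μ^(1)=43; μ^(2)=23; μ^(3)=59/3; μ^(4)=-37

((0, 0, 1, 0); (0, 2, 0, 0); (0, 1, 1, 1); (4, 0, 0, 0))


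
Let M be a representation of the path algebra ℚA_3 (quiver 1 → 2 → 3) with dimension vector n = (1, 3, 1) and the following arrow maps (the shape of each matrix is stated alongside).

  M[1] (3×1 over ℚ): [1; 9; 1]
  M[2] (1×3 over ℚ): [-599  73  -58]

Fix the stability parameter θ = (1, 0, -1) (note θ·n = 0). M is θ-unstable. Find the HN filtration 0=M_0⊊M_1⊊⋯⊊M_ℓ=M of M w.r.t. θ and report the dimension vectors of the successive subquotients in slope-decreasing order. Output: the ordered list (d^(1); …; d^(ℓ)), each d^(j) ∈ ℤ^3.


Interval decomposition of M: I[1,2], I[2,2], I[2,3].
HN type (ℓ=3): μ^(1)=1/2; μ^(2)=0; μ^(3)=-1/2

((1, 1, 0); (0, 1, 0); (0, 1, 1))


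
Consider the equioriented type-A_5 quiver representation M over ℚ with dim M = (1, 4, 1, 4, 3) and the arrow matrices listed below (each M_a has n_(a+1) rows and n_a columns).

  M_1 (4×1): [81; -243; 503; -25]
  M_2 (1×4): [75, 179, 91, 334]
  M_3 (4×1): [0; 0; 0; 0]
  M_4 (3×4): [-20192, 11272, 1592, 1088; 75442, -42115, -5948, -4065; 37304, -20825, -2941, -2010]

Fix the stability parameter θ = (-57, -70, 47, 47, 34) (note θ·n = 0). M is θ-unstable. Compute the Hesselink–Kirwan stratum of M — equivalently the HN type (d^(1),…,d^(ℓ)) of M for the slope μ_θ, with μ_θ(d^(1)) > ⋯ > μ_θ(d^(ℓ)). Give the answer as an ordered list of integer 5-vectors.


Via rank(M_{q-1}∘⋯∘M_p): M ≅ I[1,3], I[2,2]^3, I[4,4]^2, I[4,5]^2, I[5,5].
μ_θ-semistable layers: μ^(1)=47; μ^(2)=81/2; μ^(3)=34; μ^(4)=-127/2; μ^(5)=-70

((0, 0, 1, 2, 0); (0, 0, 0, 2, 2); (0, 0, 0, 0, 1); (1, 1, 0, 0, 0); (0, 3, 0, 0, 0))


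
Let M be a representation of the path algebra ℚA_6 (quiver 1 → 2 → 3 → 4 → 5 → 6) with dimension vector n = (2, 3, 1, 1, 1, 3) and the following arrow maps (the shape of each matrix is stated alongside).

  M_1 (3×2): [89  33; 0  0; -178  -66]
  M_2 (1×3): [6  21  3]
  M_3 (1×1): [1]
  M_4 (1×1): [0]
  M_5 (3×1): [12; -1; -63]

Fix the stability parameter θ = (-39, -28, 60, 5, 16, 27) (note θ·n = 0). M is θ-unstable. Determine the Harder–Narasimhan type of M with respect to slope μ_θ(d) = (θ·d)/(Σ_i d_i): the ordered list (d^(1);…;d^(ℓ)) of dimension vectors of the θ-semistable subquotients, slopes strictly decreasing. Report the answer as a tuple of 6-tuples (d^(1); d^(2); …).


Barcode: M ≅ I[1,1], I[1,2], I[2,2], I[2,4], I[5,6], I[6,6]^2. HN layers by μ_θ (5 steps, strictly decreasing):
  μ^(1)=65/2; μ^(2)=27; μ^(3)=16; μ^(4)=-28; μ^(5)=-39

((0, 0, 1, 1, 0, 0); (0, 0, 0, 0, 0, 3); (0, 0, 0, 0, 1, 0); (0, 3, 0, 0, 0, 0); (2, 0, 0, 0, 0, 0))


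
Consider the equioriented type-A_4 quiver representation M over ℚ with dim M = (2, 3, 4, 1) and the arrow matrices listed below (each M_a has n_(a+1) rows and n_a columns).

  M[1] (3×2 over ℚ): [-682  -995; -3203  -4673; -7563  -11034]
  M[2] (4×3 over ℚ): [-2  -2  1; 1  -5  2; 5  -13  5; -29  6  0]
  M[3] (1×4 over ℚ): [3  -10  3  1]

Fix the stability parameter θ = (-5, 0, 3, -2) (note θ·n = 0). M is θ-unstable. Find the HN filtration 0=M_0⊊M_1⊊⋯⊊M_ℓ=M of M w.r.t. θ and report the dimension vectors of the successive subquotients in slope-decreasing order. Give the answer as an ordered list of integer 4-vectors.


Via rank(M_{q-1}∘⋯∘M_p): M ≅ I[1,3], I[1,4], I[2,3], I[3,3].
μ_θ-semistable layers: μ^(1)=3; μ^(2)=1/2; μ^(3)=0; μ^(4)=-5

((0, 0, 3, 0); (0, 0, 1, 1); (0, 3, 0, 0); (2, 0, 0, 0))


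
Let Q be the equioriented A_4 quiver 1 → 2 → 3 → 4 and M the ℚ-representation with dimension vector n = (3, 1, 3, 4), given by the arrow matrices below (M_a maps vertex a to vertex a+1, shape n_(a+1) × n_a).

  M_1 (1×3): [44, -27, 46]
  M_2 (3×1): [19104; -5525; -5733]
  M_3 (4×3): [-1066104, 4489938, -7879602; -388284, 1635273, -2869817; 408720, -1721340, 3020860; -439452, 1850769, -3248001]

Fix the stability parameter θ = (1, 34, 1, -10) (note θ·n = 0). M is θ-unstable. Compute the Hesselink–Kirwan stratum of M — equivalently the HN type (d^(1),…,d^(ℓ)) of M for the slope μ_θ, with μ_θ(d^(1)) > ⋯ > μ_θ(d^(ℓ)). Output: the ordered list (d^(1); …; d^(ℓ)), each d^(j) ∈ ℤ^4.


Via rank(M_{q-1}∘⋯∘M_p): M ≅ I[1,1]^2, I[1,3], I[3,3], I[3,4], I[4,4]^3.
μ_θ-semistable layers: μ^(1)=35/2; μ^(2)=1; μ^(3)=-9/2; μ^(4)=-10

((0, 1, 1, 0); (3, 0, 1, 0); (0, 0, 1, 1); (0, 0, 0, 3))


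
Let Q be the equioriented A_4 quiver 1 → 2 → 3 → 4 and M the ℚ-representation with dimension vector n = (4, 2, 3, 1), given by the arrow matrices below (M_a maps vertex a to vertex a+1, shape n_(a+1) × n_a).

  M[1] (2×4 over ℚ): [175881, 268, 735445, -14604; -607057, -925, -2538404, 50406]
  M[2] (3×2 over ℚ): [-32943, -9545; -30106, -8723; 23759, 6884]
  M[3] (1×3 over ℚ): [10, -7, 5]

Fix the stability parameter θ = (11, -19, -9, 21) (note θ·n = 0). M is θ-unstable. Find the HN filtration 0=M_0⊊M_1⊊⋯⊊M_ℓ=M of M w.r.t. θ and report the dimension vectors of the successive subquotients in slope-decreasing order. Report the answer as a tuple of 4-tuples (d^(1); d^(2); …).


Via rank(M_{q-1}∘⋯∘M_p): M ≅ I[1,1]^2, I[1,3], I[1,4], I[3,3].
μ_θ-semistable layers: μ^(1)=21; μ^(2)=11; μ^(3)=-17/3; μ^(4)=-9

((0, 0, 0, 1); (2, 0, 0, 0); (2, 2, 2, 0); (0, 0, 1, 0))


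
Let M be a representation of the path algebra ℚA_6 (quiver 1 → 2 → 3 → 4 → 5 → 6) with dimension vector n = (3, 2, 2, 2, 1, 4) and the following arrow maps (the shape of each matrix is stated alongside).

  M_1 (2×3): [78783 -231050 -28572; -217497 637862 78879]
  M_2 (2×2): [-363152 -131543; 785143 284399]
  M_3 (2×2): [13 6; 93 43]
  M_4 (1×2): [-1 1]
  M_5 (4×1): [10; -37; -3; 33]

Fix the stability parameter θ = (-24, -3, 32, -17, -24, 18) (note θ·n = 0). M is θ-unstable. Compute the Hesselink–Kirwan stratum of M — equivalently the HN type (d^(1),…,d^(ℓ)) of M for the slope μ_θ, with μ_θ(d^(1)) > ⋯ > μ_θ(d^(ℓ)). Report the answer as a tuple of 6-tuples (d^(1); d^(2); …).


Barcode: M ≅ I[1,1], I[1,4], I[1,6], I[6,6]^3. HN layers by μ_θ (4 steps, strictly decreasing):
  μ^(1)=18; μ^(2)=15/2; μ^(3)=-3; μ^(4)=-24

((0, 0, 0, 0, 0, 4); (0, 0, 1, 1, 0, 0); (0, 2, 1, 1, 1, 0); (3, 0, 0, 0, 0, 0))


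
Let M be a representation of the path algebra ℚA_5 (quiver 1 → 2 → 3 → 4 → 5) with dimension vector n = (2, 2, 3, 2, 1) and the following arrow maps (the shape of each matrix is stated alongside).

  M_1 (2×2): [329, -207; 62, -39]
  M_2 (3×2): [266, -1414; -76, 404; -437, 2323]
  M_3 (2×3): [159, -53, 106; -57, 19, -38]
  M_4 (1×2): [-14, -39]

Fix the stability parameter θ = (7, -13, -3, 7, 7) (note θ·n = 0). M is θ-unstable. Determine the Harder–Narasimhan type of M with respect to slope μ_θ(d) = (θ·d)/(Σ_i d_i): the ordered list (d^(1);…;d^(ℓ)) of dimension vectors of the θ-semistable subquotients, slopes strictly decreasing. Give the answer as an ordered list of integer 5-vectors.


Barcode: M ≅ I[1,2], I[1,3], I[3,3], I[3,5], I[4,4]. HN layers by μ_θ (2 steps, strictly decreasing):
  μ^(1)=7; μ^(2)=-3

((0, 0, 0, 2, 1); (2, 2, 3, 0, 0))


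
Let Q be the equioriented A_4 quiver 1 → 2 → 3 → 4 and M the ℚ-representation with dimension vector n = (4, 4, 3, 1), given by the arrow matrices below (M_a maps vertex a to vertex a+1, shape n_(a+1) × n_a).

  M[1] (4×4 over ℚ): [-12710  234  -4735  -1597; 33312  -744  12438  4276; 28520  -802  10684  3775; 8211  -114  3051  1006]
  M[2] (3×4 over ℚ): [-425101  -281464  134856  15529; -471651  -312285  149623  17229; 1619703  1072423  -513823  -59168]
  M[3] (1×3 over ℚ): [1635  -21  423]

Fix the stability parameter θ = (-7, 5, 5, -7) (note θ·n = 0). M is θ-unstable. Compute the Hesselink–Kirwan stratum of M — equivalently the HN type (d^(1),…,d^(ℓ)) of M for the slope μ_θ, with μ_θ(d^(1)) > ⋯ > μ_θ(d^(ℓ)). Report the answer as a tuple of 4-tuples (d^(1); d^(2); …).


Interval decomposition of M: I[1,1], I[1,3]^2, I[1,4], I[2,2].
HN type (ℓ=3): μ^(1)=5; μ^(2)=1; μ^(3)=-7

((0, 3, 2, 0); (0, 1, 1, 1); (4, 0, 0, 0))


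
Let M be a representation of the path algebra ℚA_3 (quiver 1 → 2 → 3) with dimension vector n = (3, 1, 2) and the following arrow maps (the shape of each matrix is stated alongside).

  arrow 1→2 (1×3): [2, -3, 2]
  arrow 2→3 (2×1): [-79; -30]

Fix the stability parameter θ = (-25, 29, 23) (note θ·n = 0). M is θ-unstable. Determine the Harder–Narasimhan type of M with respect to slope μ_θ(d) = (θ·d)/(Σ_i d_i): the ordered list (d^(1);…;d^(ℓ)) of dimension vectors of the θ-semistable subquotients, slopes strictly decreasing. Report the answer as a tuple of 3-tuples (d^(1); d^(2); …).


Via rank(M_{q-1}∘⋯∘M_p): M ≅ I[1,1]^2, I[1,3], I[3,3].
μ_θ-semistable layers: μ^(1)=26; μ^(2)=23; μ^(3)=-25

((0, 1, 1); (0, 0, 1); (3, 0, 0))


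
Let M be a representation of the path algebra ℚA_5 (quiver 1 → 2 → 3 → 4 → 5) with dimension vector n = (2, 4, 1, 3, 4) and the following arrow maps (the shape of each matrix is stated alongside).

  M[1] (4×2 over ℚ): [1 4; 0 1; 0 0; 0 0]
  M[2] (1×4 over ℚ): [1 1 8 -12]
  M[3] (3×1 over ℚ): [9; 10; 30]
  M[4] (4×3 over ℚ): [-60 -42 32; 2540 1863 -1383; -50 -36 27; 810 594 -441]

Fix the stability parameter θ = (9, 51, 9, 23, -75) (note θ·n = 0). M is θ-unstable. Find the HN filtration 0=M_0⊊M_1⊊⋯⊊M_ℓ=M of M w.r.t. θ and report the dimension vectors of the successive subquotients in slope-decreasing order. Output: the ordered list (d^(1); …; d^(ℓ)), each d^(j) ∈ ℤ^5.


Via rank(M_{q-1}∘⋯∘M_p): M ≅ I[1,2], I[1,4], I[2,2]^2, I[4,5]^2, I[5,5]^2.
μ_θ-semistable layers: μ^(1)=51; μ^(2)=83/3; μ^(3)=9; μ^(4)=-26; μ^(5)=-75

((0, 3, 0, 0, 0); (0, 1, 1, 1, 0); (2, 0, 0, 0, 0); (0, 0, 0, 2, 2); (0, 0, 0, 0, 2))


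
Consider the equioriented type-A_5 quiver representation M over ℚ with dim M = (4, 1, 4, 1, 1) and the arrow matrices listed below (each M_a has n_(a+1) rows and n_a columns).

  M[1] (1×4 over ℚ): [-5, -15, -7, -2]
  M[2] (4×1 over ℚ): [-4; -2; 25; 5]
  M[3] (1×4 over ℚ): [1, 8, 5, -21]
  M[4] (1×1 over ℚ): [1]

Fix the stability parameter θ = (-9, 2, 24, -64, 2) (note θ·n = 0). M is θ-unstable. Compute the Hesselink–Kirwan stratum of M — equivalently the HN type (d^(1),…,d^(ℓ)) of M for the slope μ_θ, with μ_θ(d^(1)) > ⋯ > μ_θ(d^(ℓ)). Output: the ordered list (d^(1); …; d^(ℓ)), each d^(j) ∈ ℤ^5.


Interval decomposition of M: I[1,1]^3, I[1,3], I[3,3]^2, I[3,5].
HN type (ℓ=4): μ^(1)=24; μ^(2)=2; μ^(3)=-9; μ^(4)=-20

((0, 0, 3, 0, 0); (0, 1, 0, 0, 1); (4, 0, 0, 0, 0); (0, 0, 1, 1, 0))


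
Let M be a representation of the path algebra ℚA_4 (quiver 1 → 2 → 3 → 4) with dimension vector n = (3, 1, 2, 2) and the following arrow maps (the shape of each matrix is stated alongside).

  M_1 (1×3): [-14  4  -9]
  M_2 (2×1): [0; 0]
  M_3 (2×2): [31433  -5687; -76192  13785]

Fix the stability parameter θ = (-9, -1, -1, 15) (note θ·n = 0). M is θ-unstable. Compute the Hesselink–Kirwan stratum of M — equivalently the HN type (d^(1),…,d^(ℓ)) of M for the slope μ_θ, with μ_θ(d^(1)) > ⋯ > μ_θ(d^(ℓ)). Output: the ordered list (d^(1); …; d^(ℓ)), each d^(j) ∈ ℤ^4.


Barcode: M ≅ I[1,1]^2, I[1,2], I[3,4]^2. HN layers by μ_θ (3 steps, strictly decreasing):
  μ^(1)=15; μ^(2)=-1; μ^(3)=-9

((0, 0, 0, 2); (0, 1, 2, 0); (3, 0, 0, 0))


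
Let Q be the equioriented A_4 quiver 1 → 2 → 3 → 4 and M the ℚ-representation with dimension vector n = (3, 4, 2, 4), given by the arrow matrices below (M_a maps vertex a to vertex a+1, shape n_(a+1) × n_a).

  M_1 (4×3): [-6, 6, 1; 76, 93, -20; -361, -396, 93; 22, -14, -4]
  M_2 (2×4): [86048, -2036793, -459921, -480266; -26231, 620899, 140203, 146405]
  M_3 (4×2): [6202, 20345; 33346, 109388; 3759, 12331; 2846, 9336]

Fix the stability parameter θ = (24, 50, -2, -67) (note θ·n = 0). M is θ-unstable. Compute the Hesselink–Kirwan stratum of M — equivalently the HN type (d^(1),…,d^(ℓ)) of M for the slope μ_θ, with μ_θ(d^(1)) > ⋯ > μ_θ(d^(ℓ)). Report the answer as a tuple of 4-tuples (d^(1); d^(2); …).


Barcode: M ≅ I[1,2], I[1,4]^2, I[2,2], I[4,4]^2. HN layers by μ_θ (4 steps, strictly decreasing):
  μ^(1)=50; μ^(2)=24; μ^(3)=5/4; μ^(4)=-67

((0, 2, 0, 0); (1, 0, 0, 0); (2, 2, 2, 2); (0, 0, 0, 2))


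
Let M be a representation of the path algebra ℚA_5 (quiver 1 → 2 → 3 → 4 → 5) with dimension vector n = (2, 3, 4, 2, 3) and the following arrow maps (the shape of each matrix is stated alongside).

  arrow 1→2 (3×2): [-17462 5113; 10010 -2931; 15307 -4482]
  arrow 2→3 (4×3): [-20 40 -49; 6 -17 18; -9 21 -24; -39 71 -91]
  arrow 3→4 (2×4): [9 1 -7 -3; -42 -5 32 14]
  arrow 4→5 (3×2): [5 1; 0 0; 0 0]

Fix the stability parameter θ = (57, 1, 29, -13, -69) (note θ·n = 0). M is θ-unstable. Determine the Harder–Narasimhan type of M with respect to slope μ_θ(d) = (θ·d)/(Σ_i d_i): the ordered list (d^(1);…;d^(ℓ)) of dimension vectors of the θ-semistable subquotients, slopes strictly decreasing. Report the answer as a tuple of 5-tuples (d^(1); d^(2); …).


Barcode: M ≅ I[1,3], I[1,4], I[2,5], I[3,3], I[5,5]^2. HN layers by μ_θ (4 steps, strictly decreasing):
  μ^(1)=29; μ^(2)=37/2; μ^(3)=-13; μ^(4)=-69

((1, 1, 2, 0, 0); (1, 1, 1, 1, 0); (0, 1, 1, 1, 1); (0, 0, 0, 0, 2))


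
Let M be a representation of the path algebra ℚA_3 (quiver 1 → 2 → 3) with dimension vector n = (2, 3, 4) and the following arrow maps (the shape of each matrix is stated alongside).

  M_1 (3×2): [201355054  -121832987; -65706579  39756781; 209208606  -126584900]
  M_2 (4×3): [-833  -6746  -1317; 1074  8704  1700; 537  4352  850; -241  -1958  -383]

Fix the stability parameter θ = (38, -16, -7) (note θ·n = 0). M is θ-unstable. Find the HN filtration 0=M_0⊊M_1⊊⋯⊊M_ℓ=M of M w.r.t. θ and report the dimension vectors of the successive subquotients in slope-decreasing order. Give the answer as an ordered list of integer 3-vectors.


Barcode: M ≅ I[1,2], I[1,3], I[2,3], I[3,3]^2. HN layers by μ_θ (4 steps, strictly decreasing):
  μ^(1)=11; μ^(2)=5; μ^(3)=-7; μ^(4)=-16

((1, 1, 0); (1, 1, 1); (0, 0, 3); (0, 1, 0))


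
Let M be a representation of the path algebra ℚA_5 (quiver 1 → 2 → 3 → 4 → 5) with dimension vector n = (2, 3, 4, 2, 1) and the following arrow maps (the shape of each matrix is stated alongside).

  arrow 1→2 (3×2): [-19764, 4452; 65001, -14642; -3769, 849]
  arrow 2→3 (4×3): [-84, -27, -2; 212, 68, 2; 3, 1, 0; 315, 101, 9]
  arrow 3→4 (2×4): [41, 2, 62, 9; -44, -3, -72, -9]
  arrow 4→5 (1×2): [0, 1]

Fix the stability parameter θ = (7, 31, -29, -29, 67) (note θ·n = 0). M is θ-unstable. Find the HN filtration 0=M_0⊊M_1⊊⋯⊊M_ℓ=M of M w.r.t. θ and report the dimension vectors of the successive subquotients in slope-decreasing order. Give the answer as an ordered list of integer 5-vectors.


Interval decomposition of M: I[1,4], I[1,5], I[2,3], I[3,3].
HN type (ℓ=4): μ^(1)=67; μ^(2)=1; μ^(3)=-5; μ^(4)=-29

((0, 0, 0, 0, 1); (0, 1, 1, 0, 0); (2, 2, 2, 2, 0); (0, 0, 1, 0, 0))


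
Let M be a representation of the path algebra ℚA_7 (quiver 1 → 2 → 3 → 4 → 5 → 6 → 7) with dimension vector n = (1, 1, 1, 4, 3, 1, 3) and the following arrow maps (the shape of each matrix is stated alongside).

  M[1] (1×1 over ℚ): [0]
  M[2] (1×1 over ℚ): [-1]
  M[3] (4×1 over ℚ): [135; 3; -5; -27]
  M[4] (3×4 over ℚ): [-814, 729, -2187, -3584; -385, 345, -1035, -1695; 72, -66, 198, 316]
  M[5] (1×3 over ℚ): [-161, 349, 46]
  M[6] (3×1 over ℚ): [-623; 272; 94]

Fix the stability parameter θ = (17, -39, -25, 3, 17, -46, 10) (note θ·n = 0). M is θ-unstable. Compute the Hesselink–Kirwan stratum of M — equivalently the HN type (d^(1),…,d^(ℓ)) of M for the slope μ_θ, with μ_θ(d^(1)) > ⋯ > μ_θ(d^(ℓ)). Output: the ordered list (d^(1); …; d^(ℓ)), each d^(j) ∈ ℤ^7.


Interval decomposition of M: I[1,1], I[2,4], I[4,4], I[4,5], I[4,7], I[5,5], I[7,7]^2.
HN type (ℓ=6): μ^(1)=17; μ^(2)=10; μ^(3)=3; μ^(4)=-26/3; μ^(5)=-25; μ^(6)=-39

((1, 0, 0, 0, 2, 0, 0); (0, 0, 0, 0, 0, 0, 3); (0, 0, 0, 3, 0, 0, 0); (0, 0, 0, 1, 1, 1, 0); (0, 0, 1, 0, 0, 0, 0); (0, 1, 0, 0, 0, 0, 0))


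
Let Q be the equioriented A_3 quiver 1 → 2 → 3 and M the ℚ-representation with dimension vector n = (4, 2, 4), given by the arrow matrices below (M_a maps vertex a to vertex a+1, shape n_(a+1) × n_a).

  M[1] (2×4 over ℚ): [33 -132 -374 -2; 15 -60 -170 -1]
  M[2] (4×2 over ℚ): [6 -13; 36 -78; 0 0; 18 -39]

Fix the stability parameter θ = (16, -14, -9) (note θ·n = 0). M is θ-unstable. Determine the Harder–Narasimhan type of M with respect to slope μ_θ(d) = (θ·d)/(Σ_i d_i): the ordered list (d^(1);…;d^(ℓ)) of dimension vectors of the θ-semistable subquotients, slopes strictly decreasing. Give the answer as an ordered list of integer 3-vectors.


Via rank(M_{q-1}∘⋯∘M_p): M ≅ I[1,1]^2, I[1,2], I[1,3], I[3,3]^3.
μ_θ-semistable layers: μ^(1)=16; μ^(2)=1; μ^(3)=-7/3; μ^(4)=-9

((2, 0, 0); (1, 1, 0); (1, 1, 1); (0, 0, 3))


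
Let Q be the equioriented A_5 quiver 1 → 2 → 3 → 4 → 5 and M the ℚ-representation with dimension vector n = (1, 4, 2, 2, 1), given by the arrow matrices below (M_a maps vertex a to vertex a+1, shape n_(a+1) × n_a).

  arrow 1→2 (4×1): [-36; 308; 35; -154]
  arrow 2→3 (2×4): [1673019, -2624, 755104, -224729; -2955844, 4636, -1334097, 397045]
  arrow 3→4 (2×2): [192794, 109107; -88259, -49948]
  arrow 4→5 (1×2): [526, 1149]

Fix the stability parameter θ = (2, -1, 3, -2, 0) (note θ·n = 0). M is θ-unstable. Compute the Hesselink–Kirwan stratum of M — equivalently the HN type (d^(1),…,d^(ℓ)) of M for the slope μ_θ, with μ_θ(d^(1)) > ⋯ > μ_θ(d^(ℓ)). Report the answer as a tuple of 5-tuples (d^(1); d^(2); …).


Interval decomposition of M: I[1,4], I[2,2]^2, I[2,5].
HN type (ℓ=3): μ^(1)=1/2; μ^(2)=1/3; μ^(3)=-1

((1, 1, 1, 1, 0); (0, 0, 1, 1, 1); (0, 3, 0, 0, 0))


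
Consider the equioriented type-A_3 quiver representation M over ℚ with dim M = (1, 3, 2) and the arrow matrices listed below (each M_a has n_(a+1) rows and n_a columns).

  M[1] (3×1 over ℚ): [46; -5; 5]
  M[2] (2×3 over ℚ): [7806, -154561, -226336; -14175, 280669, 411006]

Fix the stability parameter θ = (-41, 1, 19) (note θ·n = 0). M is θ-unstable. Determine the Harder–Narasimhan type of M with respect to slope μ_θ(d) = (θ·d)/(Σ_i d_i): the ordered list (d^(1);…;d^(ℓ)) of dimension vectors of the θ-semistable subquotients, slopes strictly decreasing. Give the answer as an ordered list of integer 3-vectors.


Barcode: M ≅ I[1,3], I[2,2], I[2,3]. HN layers by μ_θ (3 steps, strictly decreasing):
  μ^(1)=19; μ^(2)=1; μ^(3)=-41

((0, 0, 2); (0, 3, 0); (1, 0, 0))


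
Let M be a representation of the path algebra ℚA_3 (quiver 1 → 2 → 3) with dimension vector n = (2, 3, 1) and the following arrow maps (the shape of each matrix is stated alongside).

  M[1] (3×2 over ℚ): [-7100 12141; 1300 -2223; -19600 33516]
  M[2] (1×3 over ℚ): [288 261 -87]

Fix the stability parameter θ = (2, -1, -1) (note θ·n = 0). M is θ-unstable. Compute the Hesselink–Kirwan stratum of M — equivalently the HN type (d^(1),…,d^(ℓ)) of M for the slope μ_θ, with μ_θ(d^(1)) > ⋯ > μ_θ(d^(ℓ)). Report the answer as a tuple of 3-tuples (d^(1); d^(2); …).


Via rank(M_{q-1}∘⋯∘M_p): M ≅ I[1,1], I[1,3], I[2,2]^2.
μ_θ-semistable layers: μ^(1)=2; μ^(2)=0; μ^(3)=-1

((1, 0, 0); (1, 1, 1); (0, 2, 0))
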